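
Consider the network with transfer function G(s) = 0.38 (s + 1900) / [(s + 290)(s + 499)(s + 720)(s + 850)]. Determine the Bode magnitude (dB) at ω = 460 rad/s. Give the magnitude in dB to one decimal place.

|j460 + 1900| = √(460² + 1900²) = 1955
|j460 + 290| = √(460² + 290²) = 543.8
|j460 + 499| = √(460² + 499²) = 678.7
|j460 + 720| = √(460² + 720²) = 854.4
|j460 + 850| = √(460² + 850²) = 966.5
|G(j460)| = 0.38 × 1955 / (543.8 × 678.7 × 854.4 × 966.5) = 2.4376e-09
20 log₁₀(2.4376e-09) = -172.26 dB

-172.3 dB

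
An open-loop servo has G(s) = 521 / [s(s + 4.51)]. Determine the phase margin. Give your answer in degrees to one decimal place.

11.3 deg

Gain crossover: |G(jω)| = 1 at ω ≈ 22.6 rad/sec.
∠G(j22.6) = −90° − arctan(22.6/4.51) ≈ -168.72°
PM = 180° + (-168.72°) = 11.28°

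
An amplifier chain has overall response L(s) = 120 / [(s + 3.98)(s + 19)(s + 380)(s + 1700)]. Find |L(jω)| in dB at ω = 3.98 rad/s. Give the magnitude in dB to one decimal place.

-115.4 dB

|j3.98 + 3.98| = √(3.98² + 3.98²) = 5.629
|j3.98 + 19| = √(3.98² + 19²) = 19.41
|j3.98 + 380| = √(3.98² + 380²) = 380
|j3.98 + 1700| = √(3.98² + 1700²) = 1700
|L(j3.98)| = 120 / (5.629 × 19.41 × 380 × 1700) = 1.7e-06
20 log₁₀(1.7e-06) = -115.39 dB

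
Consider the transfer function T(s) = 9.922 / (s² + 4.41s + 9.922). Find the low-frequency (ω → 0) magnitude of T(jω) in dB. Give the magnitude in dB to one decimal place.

T(0) = 9.922 / 9.922 = 1
20 log₁₀(1) = 0.00 dB

0.0 dB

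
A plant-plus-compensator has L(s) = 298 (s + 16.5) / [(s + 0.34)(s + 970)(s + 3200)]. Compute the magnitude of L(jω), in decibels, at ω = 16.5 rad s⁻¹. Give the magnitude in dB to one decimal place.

-77.3 dB

|j16.5 + 16.5| = √(16.5² + 16.5²) = 23.33
|j16.5 + 0.34| = √(16.5² + 0.34²) = 16.5
|j16.5 + 970| = √(16.5² + 970²) = 970.1
|j16.5 + 3200| = √(16.5² + 3200²) = 3200
|L(j16.5)| = 298 × 23.33 / (16.5 × 970.1 × 3200) = 0.00013572
20 log₁₀(0.00013572) = -77.35 dB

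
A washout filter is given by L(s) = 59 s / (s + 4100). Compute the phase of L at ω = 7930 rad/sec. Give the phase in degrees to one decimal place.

27.3°

∠(j7930) = 90.00°
∠(j7930 + 4100) = arctan(7930/4100) = 62.66°
∠L(j7930) = 90.00° − 62.66° = 27.34°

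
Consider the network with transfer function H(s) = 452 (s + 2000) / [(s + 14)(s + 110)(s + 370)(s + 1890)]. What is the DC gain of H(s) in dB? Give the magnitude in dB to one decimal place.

H(0) = 452 × 2000 / (14 × 110 × 370 × 1890) = 0.00083943
20 log₁₀(0.00083943) = -61.52 dB

-61.5 dB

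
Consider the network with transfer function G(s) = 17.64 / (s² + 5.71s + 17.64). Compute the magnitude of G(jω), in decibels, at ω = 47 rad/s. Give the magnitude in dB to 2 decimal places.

-41.95 dB

|(j47)² + 5.71(j47) + 17.64| = |-2191.4 + j268.37| = 2208
|G(j47)| = 17.64 / 2208 = 0.0079901
20 log₁₀(0.0079901) = -41.949 dB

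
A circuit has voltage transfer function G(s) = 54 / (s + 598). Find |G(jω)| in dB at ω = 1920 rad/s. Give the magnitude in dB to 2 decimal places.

|j1920 + 598| = √(1920² + 598²) = 2011
|G(j1920)| = 54 / 2011 = 0.026853
20 log₁₀(0.026853) = -31.420 dB

-31.42 dB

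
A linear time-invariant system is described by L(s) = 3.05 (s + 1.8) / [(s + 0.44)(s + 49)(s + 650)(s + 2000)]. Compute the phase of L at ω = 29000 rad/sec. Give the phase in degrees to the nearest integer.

∠(j29000 + 1.8) = arctan(29000/1.8) = 90.00°
∠(j29000 + 0.44) = arctan(29000/0.44) = 90.00°
∠(j29000 + 49) = arctan(29000/49) = 89.90°
∠(j29000 + 650) = arctan(29000/650) = 88.72°
∠(j29000 + 2000) = arctan(29000/2000) = 86.05°
∠L(j29000) = 90.00° − (90.00° + 89.90° + 88.72° + 86.05°) = -264.68°

-265°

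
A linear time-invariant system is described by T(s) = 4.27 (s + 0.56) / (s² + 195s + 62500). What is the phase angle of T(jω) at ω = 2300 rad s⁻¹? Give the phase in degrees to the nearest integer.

∠(j2300 + 0.56) = arctan(2300/0.56) = 89.99°
∠[(j2300)² + 195(j2300) + 62500] = ∠[-5.2275e+06 + j4.485e+05] = 175.10°
∠T(j2300) = 89.99° − 175.10° = -85.11°

-85°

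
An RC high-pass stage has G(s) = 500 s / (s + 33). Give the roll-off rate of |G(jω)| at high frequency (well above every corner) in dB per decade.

0 dB/decade

With 1 zero and 1 pole, the high-frequency asymptotic slope is 20 × (1 − 1) = 0 dB/decade.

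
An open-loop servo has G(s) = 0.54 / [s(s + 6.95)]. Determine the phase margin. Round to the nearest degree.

89°

Gain crossover: |G(jω)| = 1 at ω ≈ 0.0777 rad/s.
∠G(j0.0777) = −90° − arctan(0.0777/6.95) ≈ -90.64°
PM = 180° + (-90.64°) = 89.36°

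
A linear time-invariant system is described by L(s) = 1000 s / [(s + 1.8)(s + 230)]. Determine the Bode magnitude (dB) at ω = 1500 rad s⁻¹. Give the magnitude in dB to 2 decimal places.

-3.62 dB

|j1500| = 1500
|j1500 + 1.8| = √(1500² + 1.8²) = 1500
|j1500 + 230| = √(1500² + 230²) = 1518
|L(j1500)| = 1000 × 1500 / (1500 × 1518) = 0.65896
20 log₁₀(0.65896) = -3.623 dB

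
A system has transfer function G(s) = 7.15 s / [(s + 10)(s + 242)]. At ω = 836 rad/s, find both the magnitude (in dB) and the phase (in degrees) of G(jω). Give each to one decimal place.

|G| = -41.7 dB, ∠G = -73.2°

|j836| = 836
|j836 + 10| = √(836² + 10²) = 836.1
|j836 + 242| = √(836² + 242²) = 870.3
|G(j836)| = 7.15 × 836 / (836.1 × 870.3) = 0.0082148
20 log₁₀(0.0082148) = -41.71 dB
∠(j836) = 90.00°
∠(j836 + 10) = arctan(836/10) = 89.31°
∠(j836 + 242) = arctan(836/242) = 73.86°
∠G(j836) = 90.00° − (89.31° + 73.86°) = -73.17°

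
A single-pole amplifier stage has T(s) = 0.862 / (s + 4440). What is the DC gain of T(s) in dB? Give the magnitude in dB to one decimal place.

-74.2 dB

T(0) = 0.862 / 4440 = 0.00019414
20 log₁₀(0.00019414) = -74.24 dB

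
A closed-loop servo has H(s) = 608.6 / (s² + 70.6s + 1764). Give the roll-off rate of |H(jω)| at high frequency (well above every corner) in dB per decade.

With 0 zeros and 2 poles, the high-frequency asymptotic slope is 20 × (0 − 2) = -40 dB/decade.

-40 dB/decade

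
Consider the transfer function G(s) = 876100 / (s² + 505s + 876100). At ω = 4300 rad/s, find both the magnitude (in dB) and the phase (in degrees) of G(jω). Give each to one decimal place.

|(j4300)² + 505(j4300) + 876100| = |-1.7614e+07 + j2.1715e+06| = 1.775e+07
|G(j4300)| = 876100 / 1.775e+07 = 0.049365
20 log₁₀(0.049365) = -26.13 dB
∠[(j4300)² + 505(j4300) + 876100] = ∠[-1.7614e+07 + j2.1715e+06] = 172.97°
∠G(j4300) = −172.97° = -172.97°

|G| = -26.1 dB, ∠G = -173.0 deg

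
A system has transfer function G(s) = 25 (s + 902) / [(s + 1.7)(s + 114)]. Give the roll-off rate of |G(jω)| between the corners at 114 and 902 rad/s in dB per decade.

-40 dB/decade

In this band the factors already past their corner are: pole at 1.7, pole at 114; net slope = -40 dB/decade.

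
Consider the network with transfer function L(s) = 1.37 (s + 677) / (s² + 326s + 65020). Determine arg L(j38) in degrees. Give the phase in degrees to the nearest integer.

-8°

∠(j38 + 677) = arctan(38/677) = 3.21°
∠[(j38)² + 326(j38) + 65020] = ∠[63576 + j12388] = 11.03°
∠L(j38) = 3.21° − 11.03° = -7.81°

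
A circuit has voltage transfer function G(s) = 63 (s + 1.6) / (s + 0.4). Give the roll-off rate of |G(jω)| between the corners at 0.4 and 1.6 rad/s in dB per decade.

In this band the factors already past their corner are: pole at 0.4; net slope = -20 dB/decade.

-20 dB/decade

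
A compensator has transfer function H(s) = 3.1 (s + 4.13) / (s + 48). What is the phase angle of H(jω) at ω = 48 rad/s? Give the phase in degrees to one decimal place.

40.1 deg

∠(j48 + 4.13) = arctan(48/4.13) = 85.08°
∠(j48 + 48) = arctan(48/48) = 45.00°
∠H(j48) = 85.08° − 45.00° = 40.08°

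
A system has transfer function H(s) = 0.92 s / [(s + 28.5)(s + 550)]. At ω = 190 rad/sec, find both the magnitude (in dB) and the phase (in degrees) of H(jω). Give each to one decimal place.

|j190| = 190
|j190 + 28.5| = √(190² + 28.5²) = 192.1
|j190 + 550| = √(190² + 550²) = 581.9
|H(j190)| = 0.92 × 190 / (192.1 × 581.9) = 0.0015636
20 log₁₀(0.0015636) = -56.12 dB
∠(j190) = 90.00°
∠(j190 + 28.5) = arctan(190/28.5) = 81.47°
∠(j190 + 550) = arctan(190/550) = 19.06°
∠H(j190) = 90.00° − (81.47° + 19.06°) = -10.53°

|H| = -56.1 dB, ∠H = -10.5°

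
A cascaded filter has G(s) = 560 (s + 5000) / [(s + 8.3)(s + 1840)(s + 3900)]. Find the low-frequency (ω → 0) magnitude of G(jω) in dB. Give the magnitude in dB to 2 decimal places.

-26.56 dB

G(0) = 560 × 5000 / (8.3 × 1840 × 3900) = 0.047011
20 log₁₀(0.047011) = -26.556 dB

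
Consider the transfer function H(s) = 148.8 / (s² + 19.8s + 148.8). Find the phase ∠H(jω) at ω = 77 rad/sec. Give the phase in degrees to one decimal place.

∠[(j77)² + 19.8(j77) + 148.8] = ∠[-5780.2 + j1524.6] = 165.22°
∠H(j77) = −165.22° = -165.22°

-165.2°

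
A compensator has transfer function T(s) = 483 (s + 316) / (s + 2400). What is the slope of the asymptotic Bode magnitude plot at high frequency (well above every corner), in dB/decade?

With 1 zero and 1 pole, the high-frequency asymptotic slope is 20 × (1 − 1) = 0 dB/decade.

0 dB/decade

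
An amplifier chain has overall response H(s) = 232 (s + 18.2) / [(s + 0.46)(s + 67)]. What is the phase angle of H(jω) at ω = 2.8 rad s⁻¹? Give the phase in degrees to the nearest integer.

∠(j2.8 + 18.2) = arctan(2.8/18.2) = 8.75°
∠(j2.8 + 0.46) = arctan(2.8/0.46) = 80.67°
∠(j2.8 + 67) = arctan(2.8/67) = 2.39°
∠H(j2.8) = 8.75° − (80.67° + 2.39°) = -74.32°

-74°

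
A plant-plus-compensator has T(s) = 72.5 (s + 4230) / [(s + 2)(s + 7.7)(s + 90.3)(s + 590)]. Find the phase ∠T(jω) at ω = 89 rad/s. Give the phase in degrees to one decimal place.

-225.7°

∠(j89 + 4230) = arctan(89/4230) = 1.21°
∠(j89 + 2) = arctan(89/2) = 88.71°
∠(j89 + 7.7) = arctan(89/7.7) = 85.06°
∠(j89 + 90.3) = arctan(89/90.3) = 44.58°
∠(j89 + 590) = arctan(89/590) = 8.58°
∠T(j89) = 1.21° − (88.71° + 85.06° + 44.58° + 8.58°) = -225.73°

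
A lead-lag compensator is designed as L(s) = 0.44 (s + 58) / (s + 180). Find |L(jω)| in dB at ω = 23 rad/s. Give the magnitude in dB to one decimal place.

-16.4 dB

|j23 + 58| = √(23² + 58²) = 62.39
|j23 + 180| = √(23² + 180²) = 181.5
|L(j23)| = 0.44 × 62.39 / 181.5 = 0.15129
20 log₁₀(0.15129) = -16.40 dB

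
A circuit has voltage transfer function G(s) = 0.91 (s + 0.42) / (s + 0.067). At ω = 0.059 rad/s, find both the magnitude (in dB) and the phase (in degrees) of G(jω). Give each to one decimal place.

|G| = 12.7 dB, ∠G = -33.4°

|j0.059 + 0.42| = √(0.059² + 0.42²) = 0.4241
|j0.059 + 0.067| = √(0.059² + 0.067²) = 0.08927
|G(j0.059)| = 0.91 × 0.4241 / 0.08927 = 4.3232
20 log₁₀(4.3232) = 12.72 dB
∠(j0.059 + 0.42) = arctan(0.059/0.42) = 8.00°
∠(j0.059 + 0.067) = arctan(0.059/0.067) = 41.37°
∠G(j0.059) = 8.00° − 41.37° = -33.37°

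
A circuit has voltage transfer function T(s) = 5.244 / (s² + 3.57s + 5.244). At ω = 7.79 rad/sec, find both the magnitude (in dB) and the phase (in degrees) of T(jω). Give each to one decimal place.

|T| = -21.5 dB, ∠T = -153.4°

|(j7.79)² + 3.57(j7.79) + 5.244| = |-55.44 + j27.81| = 62.02
|T(j7.79)| = 5.244 / 62.02 = 0.084547
20 log₁₀(0.084547) = -21.46 dB
∠[(j7.79)² + 3.57(j7.79) + 5.244] = ∠[-55.44 + j27.81] = 153.36°
∠T(j7.79) = −153.36° = -153.36°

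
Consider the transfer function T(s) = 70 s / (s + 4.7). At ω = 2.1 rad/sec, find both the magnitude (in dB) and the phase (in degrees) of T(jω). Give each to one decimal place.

|j2.1| = 2.1
|j2.1 + 4.7| = √(2.1² + 4.7²) = 5.148
|T(j2.1)| = 70 × 2.1 / 5.148 = 28.556
20 log₁₀(28.556) = 29.11 dB
∠(j2.1) = 90.00°
∠(j2.1 + 4.7) = arctan(2.1/4.7) = 24.08°
∠T(j2.1) = 90.00° − 24.08° = 65.92°

|T| = 29.1 dB, ∠T = 65.9°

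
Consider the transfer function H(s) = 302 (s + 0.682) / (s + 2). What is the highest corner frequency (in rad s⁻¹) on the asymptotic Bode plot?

Break frequencies occur at each pole and zero magnitude: 0.682 rad s⁻¹, 2 rad s⁻¹.
The highest is 2 rad s⁻¹.

2 rad s⁻¹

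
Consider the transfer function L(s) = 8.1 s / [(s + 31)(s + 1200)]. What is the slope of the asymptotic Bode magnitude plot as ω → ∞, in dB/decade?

With 1 zero and 2 poles, the high-frequency asymptotic slope is 20 × (1 − 2) = -20 dB/decade.

-20 dB/decade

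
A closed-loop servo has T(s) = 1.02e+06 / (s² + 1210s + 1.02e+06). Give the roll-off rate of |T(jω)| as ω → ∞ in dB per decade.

With 0 zeros and 2 poles, the high-frequency asymptotic slope is 20 × (0 − 2) = -40 dB/decade.

-40 dB/decade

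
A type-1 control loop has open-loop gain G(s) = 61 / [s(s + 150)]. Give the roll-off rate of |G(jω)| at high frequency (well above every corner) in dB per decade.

With 0 zeros and 2 poles, the high-frequency asymptotic slope is 20 × (0 − 2) = -40 dB/decade.

-40 dB/decade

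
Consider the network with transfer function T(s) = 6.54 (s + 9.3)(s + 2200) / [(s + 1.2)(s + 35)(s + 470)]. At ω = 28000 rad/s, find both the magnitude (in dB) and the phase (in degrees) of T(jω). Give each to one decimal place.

|j28000 + 9.3| = √(28000² + 9.3²) = 2.8e+04
|j28000 + 2200| = √(28000² + 2200²) = 2.809e+04
|j28000 + 1.2| = √(28000² + 1.2²) = 2.8e+04
|j28000 + 35| = √(28000² + 35²) = 2.8e+04
|j28000 + 470| = √(28000² + 470²) = 2.8e+04
|T(j28000)| = 6.54 × 2.8e+04 × 2.809e+04 / (2.8e+04 × 2.8e+04 × 2.8e+04) = 0.00023426
20 log₁₀(0.00023426) = -72.61 dB
∠(j28000 + 9.3) = arctan(28000/9.3) = 89.98°
∠(j28000 + 2200) = arctan(28000/2200) = 85.51°
∠(j28000 + 1.2) = arctan(28000/1.2) = 90.00°
∠(j28000 + 35) = arctan(28000/35) = 89.93°
∠(j28000 + 470) = arctan(28000/470) = 89.04°
∠T(j28000) = 89.98° + 85.51° − (90.00° + 89.93° + 89.04°) = -93.48°

|T| = -72.6 dB, ∠T = -93.5°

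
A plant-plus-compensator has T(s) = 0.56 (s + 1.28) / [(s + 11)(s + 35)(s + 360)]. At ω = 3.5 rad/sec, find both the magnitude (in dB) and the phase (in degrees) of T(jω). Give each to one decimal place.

|T| = -96.9 dB, ∠T = 46.0°

|j3.5 + 1.28| = √(3.5² + 1.28²) = 3.727
|j3.5 + 11| = √(3.5² + 11²) = 11.54
|j3.5 + 35| = √(3.5² + 35²) = 35.17
|j3.5 + 360| = √(3.5² + 360²) = 360
|T(j3.5)| = 0.56 × 3.727 / (11.54 × 35.17 × 360) = 1.4277e-05
20 log₁₀(1.4277e-05) = -96.91 dB
∠(j3.5 + 1.28) = arctan(3.5/1.28) = 69.91°
∠(j3.5 + 11) = arctan(3.5/11) = 17.65°
∠(j3.5 + 35) = arctan(3.5/35) = 5.71°
∠(j3.5 + 360) = arctan(3.5/360) = 0.56°
∠T(j3.5) = 69.91° − (17.65° + 5.71° + 0.56°) = 45.99°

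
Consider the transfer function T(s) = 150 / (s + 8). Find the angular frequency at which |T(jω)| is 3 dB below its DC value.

8 rad/s

For a single-pole low-pass, the −3 dB point is at the pole: ω = 8 rad/s.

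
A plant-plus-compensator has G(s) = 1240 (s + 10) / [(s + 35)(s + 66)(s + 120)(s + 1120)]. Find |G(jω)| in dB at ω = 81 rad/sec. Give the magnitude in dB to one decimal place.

|j81 + 10| = √(81² + 10²) = 81.61
|j81 + 35| = √(81² + 35²) = 88.24
|j81 + 66| = √(81² + 66²) = 104.5
|j81 + 120| = √(81² + 120²) = 144.8
|j81 + 1120| = √(81² + 1120²) = 1123
|G(j81)| = 1240 × 81.61 / (88.24 × 104.5 × 144.8 × 1123) = 6.7519e-05
20 log₁₀(6.7519e-05) = -83.41 dB

-83.4 dB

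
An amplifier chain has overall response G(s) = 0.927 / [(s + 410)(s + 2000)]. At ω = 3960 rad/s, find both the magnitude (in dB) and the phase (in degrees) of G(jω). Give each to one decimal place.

|G| = -145.6 dB, ∠G = -147.3°

|j3960 + 410| = √(3960² + 410²) = 3981
|j3960 + 2000| = √(3960² + 2000²) = 4436
|G(j3960)| = 0.927 / (3981 × 4436) = 5.2485e-08
20 log₁₀(5.2485e-08) = -145.60 dB
∠(j3960 + 410) = arctan(3960/410) = 84.09°
∠(j3960 + 2000) = arctan(3960/2000) = 63.20°
∠G(j3960) = − (84.09° + 63.20°) = -147.29°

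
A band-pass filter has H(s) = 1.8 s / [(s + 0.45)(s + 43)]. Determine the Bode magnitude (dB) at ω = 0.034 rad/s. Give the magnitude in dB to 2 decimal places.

|j0.034| = 0.034
|j0.034 + 0.45| = √(0.034² + 0.45²) = 0.4513
|j0.034 + 43| = √(0.034² + 43²) = 43
|H(j0.034)| = 1.8 × 0.034 / (0.4513 × 43) = 0.0031538
20 log₁₀(0.0031538) = -50.023 dB

-50.02 dB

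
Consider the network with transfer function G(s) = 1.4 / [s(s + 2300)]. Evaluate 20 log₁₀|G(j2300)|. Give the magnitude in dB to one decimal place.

|j2300 + 2300| = √(2300² + 2300²) = 3253
|j2300| = 2300
|G(j2300)| = 1.4 / (3253 × 2300) = 1.8714e-07
20 log₁₀(1.8714e-07) = -134.56 dB

-134.6 dB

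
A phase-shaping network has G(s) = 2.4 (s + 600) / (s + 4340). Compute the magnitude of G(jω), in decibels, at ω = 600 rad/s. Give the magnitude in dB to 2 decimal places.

-6.65 dB

|j600 + 600| = √(600² + 600²) = 848.5
|j600 + 4340| = √(600² + 4340²) = 4381
|G(j600)| = 2.4 × 848.5 / 4381 = 0.46481
20 log₁₀(0.46481) = -6.654 dB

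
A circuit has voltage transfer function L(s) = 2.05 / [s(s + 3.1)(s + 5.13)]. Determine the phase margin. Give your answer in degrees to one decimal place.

Gain crossover: |L(jω)| = 1 at ω ≈ 0.129 rad s⁻¹.
∠L(j0.129) = −90° − arctan(0.129/3.1) − arctan(0.129/5.13) ≈ -93.82°
PM = 180° + (-93.82°) = 86.18°

86.2°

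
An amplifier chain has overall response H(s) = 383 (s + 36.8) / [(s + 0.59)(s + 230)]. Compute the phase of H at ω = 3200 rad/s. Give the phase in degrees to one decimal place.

∠(j3200 + 36.8) = arctan(3200/36.8) = 89.34°
∠(j3200 + 0.59) = arctan(3200/0.59) = 89.99°
∠(j3200 + 230) = arctan(3200/230) = 85.89°
∠H(j3200) = 89.34° − (89.99° + 85.89°) = -86.54°

-86.5 deg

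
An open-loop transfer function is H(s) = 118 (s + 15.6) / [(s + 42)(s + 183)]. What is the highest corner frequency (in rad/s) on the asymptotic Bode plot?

183 rad/s

Break frequencies occur at each pole and zero magnitude: 15.6 rad/s, 42 rad/s, 183 rad/s.
The highest is 183 rad/s.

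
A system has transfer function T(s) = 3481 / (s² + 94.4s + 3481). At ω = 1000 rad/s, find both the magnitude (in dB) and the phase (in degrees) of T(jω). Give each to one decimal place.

|(j1000)² + 94.4(j1000) + 3481| = |-9.9652e+05 + j94400| = 1.001e+06
|T(j1000)| = 3481 / 1.001e+06 = 0.0034776
20 log₁₀(0.0034776) = -49.17 dB
∠[(j1000)² + 94.4(j1000) + 3481] = ∠[-9.9652e+05 + j94400] = 174.59°
∠T(j1000) = −174.59° = -174.59°

|T| = -49.2 dB, ∠T = -174.6°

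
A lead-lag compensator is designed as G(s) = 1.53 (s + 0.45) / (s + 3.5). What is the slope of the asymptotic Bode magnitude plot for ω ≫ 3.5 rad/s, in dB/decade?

With 1 zero and 1 pole, the high-frequency asymptotic slope is 20 × (1 − 1) = 0 dB/decade.

0 dB/decade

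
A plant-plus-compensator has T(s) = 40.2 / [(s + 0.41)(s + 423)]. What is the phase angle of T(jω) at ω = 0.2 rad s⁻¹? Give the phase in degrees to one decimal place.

-26.0 deg

∠(j0.2 + 0.41) = arctan(0.2/0.41) = 26.00°
∠(j0.2 + 423) = arctan(0.2/423) = 0.03°
∠T(j0.2) = − (26.00° + 0.03°) = -26.03°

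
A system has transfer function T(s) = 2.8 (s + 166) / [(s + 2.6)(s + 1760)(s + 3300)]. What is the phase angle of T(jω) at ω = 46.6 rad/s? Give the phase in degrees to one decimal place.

-73.5°

∠(j46.6 + 166) = arctan(46.6/166) = 15.68°
∠(j46.6 + 2.6) = arctan(46.6/2.6) = 86.81°
∠(j46.6 + 1760) = arctan(46.6/1760) = 1.52°
∠(j46.6 + 3300) = arctan(46.6/3300) = 0.81°
∠T(j46.6) = 15.68° − (86.81° + 1.52° + 0.81°) = -73.45°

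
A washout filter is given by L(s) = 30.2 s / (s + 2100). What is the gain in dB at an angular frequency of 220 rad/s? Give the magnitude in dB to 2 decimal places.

9.96 dB

|j220| = 220
|j220 + 2100| = √(220² + 2100²) = 2111
|L(j220)| = 30.2 × 220 / 2111 = 3.1466
20 log₁₀(3.1466) = 9.957 dB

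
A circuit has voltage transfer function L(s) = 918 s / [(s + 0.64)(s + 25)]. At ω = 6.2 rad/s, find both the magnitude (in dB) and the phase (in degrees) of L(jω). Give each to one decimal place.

|j6.2| = 6.2
|j6.2 + 0.64| = √(6.2² + 0.64²) = 6.233
|j6.2 + 25| = √(6.2² + 25²) = 25.76
|L(j6.2)| = 918 × 6.2 / (6.233 × 25.76) = 35.452
20 log₁₀(35.452) = 30.99 dB
∠(j6.2) = 90.00°
∠(j6.2 + 0.64) = arctan(6.2/0.64) = 84.11°
∠(j6.2 + 25) = arctan(6.2/25) = 13.93°
∠L(j6.2) = 90.00° − (84.11° + 13.93°) = -8.03°

|L| = 31.0 dB, ∠L = -8.0°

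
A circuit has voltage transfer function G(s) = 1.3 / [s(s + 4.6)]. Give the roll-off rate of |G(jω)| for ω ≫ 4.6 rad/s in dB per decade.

With 0 zeros and 2 poles, the high-frequency asymptotic slope is 20 × (0 − 2) = -40 dB/decade.

-40 dB/decade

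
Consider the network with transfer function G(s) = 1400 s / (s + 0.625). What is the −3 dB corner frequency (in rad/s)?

0.625 rad/s

For a single-pole high-pass, the −3 dB point is at the pole: ω = 0.625 rad/s.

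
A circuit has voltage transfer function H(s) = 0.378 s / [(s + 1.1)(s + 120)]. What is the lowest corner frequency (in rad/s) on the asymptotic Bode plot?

1.1 rad/s

Break frequencies occur at each pole and zero magnitude: 1.1 rad/s, 120 rad/s.
The lowest is 1.1 rad/s.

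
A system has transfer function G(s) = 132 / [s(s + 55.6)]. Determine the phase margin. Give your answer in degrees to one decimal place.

87.6°

Gain crossover: |G(jω)| = 1 at ω ≈ 2.37 rad/sec.
∠G(j2.37) = −90° − arctan(2.37/55.6) ≈ -92.44°
PM = 180° + (-92.44°) = 87.56°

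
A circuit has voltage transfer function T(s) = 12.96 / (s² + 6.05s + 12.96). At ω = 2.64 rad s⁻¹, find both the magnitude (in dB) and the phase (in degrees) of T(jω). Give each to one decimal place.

|(j2.64)² + 6.05(j2.64) + 12.96| = |5.9904 + j15.972| = 17.06
|T(j2.64)| = 12.96 / 17.06 = 0.75974
20 log₁₀(0.75974) = -2.39 dB
∠[(j2.64)² + 6.05(j2.64) + 12.96] = ∠[5.9904 + j15.972] = 69.44°
∠T(j2.64) = −69.44° = -69.44°

|T| = -2.4 dB, ∠T = -69.4 deg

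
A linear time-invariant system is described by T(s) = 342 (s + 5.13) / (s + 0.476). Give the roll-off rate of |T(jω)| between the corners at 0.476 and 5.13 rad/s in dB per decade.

In this band the factors already past their corner are: pole at 0.476; net slope = -20 dB/decade.

-20 dB/decade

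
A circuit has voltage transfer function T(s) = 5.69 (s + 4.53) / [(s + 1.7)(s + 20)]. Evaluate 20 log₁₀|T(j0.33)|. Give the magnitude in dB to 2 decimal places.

|j0.33 + 4.53| = √(0.33² + 4.53²) = 4.542
|j0.33 + 1.7| = √(0.33² + 1.7²) = 1.732
|j0.33 + 20| = √(0.33² + 20²) = 20
|T(j0.33)| = 5.69 × 4.542 / (1.732 × 20) = 0.74609
20 log₁₀(0.74609) = -2.544 dB

-2.54 dB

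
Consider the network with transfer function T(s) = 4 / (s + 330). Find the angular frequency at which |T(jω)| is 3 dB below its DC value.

330 rad/s

For a single-pole low-pass, the −3 dB point is at the pole: ω = 330 rad/s.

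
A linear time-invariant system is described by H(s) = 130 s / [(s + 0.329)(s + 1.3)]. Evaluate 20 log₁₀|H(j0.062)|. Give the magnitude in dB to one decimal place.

25.3 dB

|j0.062| = 0.062
|j0.062 + 0.329| = √(0.062² + 0.329²) = 0.3348
|j0.062 + 1.3| = √(0.062² + 1.3²) = 1.301
|H(j0.062)| = 130 × 0.062 / (0.3348 × 1.301) = 18.498
20 log₁₀(18.498) = 25.34 dB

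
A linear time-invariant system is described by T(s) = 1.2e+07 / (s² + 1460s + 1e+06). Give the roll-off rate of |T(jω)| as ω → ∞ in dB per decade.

With 0 zeros and 2 poles, the high-frequency asymptotic slope is 20 × (0 − 2) = -40 dB/decade.

-40 dB/decade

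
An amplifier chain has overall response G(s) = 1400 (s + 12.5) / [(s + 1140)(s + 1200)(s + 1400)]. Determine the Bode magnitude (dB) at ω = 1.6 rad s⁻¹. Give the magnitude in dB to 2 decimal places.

|j1.6 + 12.5| = √(1.6² + 12.5²) = 12.6
|j1.6 + 1140| = √(1.6² + 1140²) = 1140
|j1.6 + 1200| = √(1.6² + 1200²) = 1200
|j1.6 + 1400| = √(1.6² + 1400²) = 1400
|G(j1.6)| = 1400 × 12.6 / (1140 × 1200 × 1400) = 9.212e-06
20 log₁₀(9.212e-06) = -100.713 dB

-100.71 dB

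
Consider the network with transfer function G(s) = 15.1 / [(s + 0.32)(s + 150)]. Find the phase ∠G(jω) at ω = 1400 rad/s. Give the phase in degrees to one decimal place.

-173.9°

∠(j1400 + 0.32) = arctan(1400/0.32) = 89.99°
∠(j1400 + 150) = arctan(1400/150) = 83.88°
∠G(j1400) = − (89.99° + 83.88°) = -173.87°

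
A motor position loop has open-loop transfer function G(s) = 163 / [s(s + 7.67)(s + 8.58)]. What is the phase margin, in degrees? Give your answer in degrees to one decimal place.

Gain crossover: |G(jω)| = 1 at ω ≈ 2.29 rad/sec.
∠G(j2.29) = −90° − arctan(2.29/7.67) − arctan(2.29/8.58) ≈ -121.60°
PM = 180° + (-121.60°) = 58.40°

58.4°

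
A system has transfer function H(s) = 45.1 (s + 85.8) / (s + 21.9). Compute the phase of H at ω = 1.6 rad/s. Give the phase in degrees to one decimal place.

-3.1°

∠(j1.6 + 85.8) = arctan(1.6/85.8) = 1.07°
∠(j1.6 + 21.9) = arctan(1.6/21.9) = 4.18°
∠H(j1.6) = 1.07° − 4.18° = -3.11°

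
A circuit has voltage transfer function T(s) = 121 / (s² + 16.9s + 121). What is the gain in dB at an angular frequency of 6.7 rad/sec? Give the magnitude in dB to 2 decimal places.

-1.04 dB

|(j6.7)² + 16.9(j6.7) + 121| = |76.11 + j113.23| = 136.4
|T(j6.7)| = 121 / 136.4 = 0.88689
20 log₁₀(0.88689) = -1.043 dB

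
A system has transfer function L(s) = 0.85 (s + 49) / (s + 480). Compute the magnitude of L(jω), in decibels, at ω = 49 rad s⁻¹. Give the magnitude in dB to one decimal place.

|j49 + 49| = √(49² + 49²) = 69.3
|j49 + 480| = √(49² + 480²) = 482.5
|L(j49)| = 0.85 × 69.3 / 482.5 = 0.12208
20 log₁₀(0.12208) = -18.27 dB

-18.3 dB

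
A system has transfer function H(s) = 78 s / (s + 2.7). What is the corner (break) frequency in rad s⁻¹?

The single real pole at s = −2.7 gives a corner at ω = 2.7 rad s⁻¹.

2.7 rad s⁻¹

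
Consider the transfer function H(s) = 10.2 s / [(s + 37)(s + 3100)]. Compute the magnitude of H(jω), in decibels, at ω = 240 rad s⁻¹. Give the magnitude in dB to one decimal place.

-49.8 dB

|j240| = 240
|j240 + 37| = √(240² + 37²) = 242.8
|j240 + 3100| = √(240² + 3100²) = 3109
|H(j240)| = 10.2 × 240 / (242.8 × 3109) = 0.0032422
20 log₁₀(0.0032422) = -49.78 dB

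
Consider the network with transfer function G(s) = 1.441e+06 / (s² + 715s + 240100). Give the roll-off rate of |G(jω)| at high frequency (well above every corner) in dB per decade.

-40 dB/decade

With 0 zeros and 2 poles, the high-frequency asymptotic slope is 20 × (0 − 2) = -40 dB/decade.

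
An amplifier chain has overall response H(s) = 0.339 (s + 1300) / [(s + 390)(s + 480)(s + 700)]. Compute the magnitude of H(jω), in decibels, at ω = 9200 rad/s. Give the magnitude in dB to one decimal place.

-167.9 dB

|j9200 + 1300| = √(9200² + 1300²) = 9291
|j9200 + 390| = √(9200² + 390²) = 9208
|j9200 + 480| = √(9200² + 480²) = 9213
|j9200 + 700| = √(9200² + 700²) = 9227
|H(j9200)| = 0.339 × 9291 / (9208 × 9213 × 9227) = 4.0242e-09
20 log₁₀(4.0242e-09) = -167.91 dB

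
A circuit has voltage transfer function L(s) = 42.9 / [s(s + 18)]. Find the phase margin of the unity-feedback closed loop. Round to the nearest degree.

83°

Gain crossover: |L(jω)| = 1 at ω ≈ 2.36 rad/s.
∠L(j2.36) = −90° − arctan(2.36/18) ≈ -97.48°
PM = 180° + (-97.48°) = 82.52°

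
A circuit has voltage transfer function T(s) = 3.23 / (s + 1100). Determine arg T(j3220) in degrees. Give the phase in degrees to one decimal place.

∠(j3220 + 1100) = arctan(3220/1100) = 71.14°
∠T(j3220) = −71.14° = -71.14°

-71.1 deg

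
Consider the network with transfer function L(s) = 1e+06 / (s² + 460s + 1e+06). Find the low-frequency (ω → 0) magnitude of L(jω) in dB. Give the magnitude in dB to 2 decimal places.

L(0) = 1e+06 / 1e+06 = 1
20 log₁₀(1) = 0.000 dB

0.00 dB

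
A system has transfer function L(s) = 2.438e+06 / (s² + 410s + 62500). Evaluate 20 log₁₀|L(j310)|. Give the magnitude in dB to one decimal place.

|(j310)² + 410(j310) + 62500| = |-33600 + j1.271e+05| = 1.315e+05
|L(j310)| = 2.438e+06 / 1.315e+05 = 18.545
20 log₁₀(18.545) = 25.36 dB

25.4 dB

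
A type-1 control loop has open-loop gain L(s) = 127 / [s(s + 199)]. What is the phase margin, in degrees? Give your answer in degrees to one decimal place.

Gain crossover: |L(jω)| = 1 at ω ≈ 0.638 rad/s.
∠L(j0.638) = −90° − arctan(0.638/199) ≈ -90.18°
PM = 180° + (-90.18°) = 89.82°

89.8°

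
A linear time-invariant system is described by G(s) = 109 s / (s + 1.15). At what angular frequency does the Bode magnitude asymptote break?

The single real pole at s = −1.15 gives a corner at ω = 1.15 rad/s.

1.15 rad/s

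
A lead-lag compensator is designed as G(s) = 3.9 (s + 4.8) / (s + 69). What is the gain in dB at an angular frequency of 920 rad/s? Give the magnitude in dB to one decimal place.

|j920 + 4.8| = √(920² + 4.8²) = 920
|j920 + 69| = √(920² + 69²) = 922.6
|G(j920)| = 3.9 × 920 / 922.6 = 3.8891
20 log₁₀(3.8891) = 11.80 dB

11.8 dB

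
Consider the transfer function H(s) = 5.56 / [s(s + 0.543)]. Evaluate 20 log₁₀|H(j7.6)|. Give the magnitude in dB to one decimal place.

-20.4 dB

|j7.6 + 0.543| = √(7.6² + 0.543²) = 7.619
|j7.6| = 7.6
|H(j7.6)| = 5.56 / (7.619 × 7.6) = 0.096016
20 log₁₀(0.096016) = -20.35 dB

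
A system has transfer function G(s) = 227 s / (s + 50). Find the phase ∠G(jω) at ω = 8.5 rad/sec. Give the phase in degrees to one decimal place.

80.4°

∠(j8.5) = 90.00°
∠(j8.5 + 50) = arctan(8.5/50) = 9.65°
∠G(j8.5) = 90.00° − 9.65° = 80.35°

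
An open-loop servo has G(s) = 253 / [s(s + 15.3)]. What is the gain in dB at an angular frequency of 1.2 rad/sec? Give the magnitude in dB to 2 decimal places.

22.76 dB

|j1.2 + 15.3| = √(1.2² + 15.3²) = 15.35
|j1.2| = 1.2
|G(j1.2)| = 253 / (15.35 × 1.2) = 13.738
20 log₁₀(13.738) = 22.758 dB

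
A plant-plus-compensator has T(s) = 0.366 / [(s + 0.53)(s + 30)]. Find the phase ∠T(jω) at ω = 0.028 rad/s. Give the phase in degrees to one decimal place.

-3.1°

∠(j0.028 + 0.53) = arctan(0.028/0.53) = 3.02°
∠(j0.028 + 30) = arctan(0.028/30) = 0.05°
∠T(j0.028) = − (3.02° + 0.05°) = -3.08°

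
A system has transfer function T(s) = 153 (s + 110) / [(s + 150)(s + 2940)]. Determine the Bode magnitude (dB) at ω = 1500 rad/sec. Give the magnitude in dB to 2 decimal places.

|j1500 + 110| = √(1500² + 110²) = 1504
|j1500 + 150| = √(1500² + 150²) = 1507
|j1500 + 2940| = √(1500² + 2940²) = 3301
|T(j1500)| = 153 × 1504 / (1507 × 3301) = 0.04625
20 log₁₀(0.04625) = -26.698 dB

-26.70 dB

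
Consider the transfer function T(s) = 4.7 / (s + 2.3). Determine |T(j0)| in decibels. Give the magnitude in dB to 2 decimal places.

T(0) = 4.7 / 2.3 = 2.0435
20 log₁₀(2.0435) = 6.207 dB

6.21 dB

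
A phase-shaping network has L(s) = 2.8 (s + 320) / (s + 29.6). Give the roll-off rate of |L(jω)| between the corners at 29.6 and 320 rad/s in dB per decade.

In this band the factors already past their corner are: pole at 29.6; net slope = -20 dB/decade.

-20 dB/decade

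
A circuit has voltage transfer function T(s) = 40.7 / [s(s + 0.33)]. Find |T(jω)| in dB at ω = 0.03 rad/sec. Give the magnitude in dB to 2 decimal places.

|j0.03 + 0.33| = √(0.03² + 0.33²) = 0.3314
|j0.03| = 0.03
|T(j0.03)| = 40.7 / (0.3314 × 0.03) = 4094.2
20 log₁₀(4094.2) = 72.243 dB

72.24 dB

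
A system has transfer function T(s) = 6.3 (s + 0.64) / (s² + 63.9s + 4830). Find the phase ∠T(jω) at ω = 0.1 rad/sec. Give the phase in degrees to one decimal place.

∠(j0.1 + 0.64) = arctan(0.1/0.64) = 8.88°
∠[(j0.1)² + 63.9(j0.1) + 4830] = ∠[4830 + j6.39] = 0.08°
∠T(j0.1) = 8.88° − 0.08° = 8.80°

8.8°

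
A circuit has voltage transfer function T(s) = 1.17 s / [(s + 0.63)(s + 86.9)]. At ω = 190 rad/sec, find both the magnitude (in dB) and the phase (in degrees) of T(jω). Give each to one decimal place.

|j190| = 190
|j190 + 0.63| = √(190² + 0.63²) = 190
|j190 + 86.9| = √(190² + 86.9²) = 208.9
|T(j190)| = 1.17 × 190 / (190 × 208.9) = 0.0055999
20 log₁₀(0.0055999) = -45.04 dB
∠(j190) = 90.00°
∠(j190 + 0.63) = arctan(190/0.63) = 89.81°
∠(j190 + 86.9) = arctan(190/86.9) = 65.42°
∠T(j190) = 90.00° − (89.81° + 65.42°) = -65.23°

|T| = -45.0 dB, ∠T = -65.2°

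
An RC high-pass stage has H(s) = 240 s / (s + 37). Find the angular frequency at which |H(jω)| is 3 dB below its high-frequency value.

For a single-pole high-pass, the −3 dB point is at the pole: ω = 37 rad s⁻¹.

37 rad s⁻¹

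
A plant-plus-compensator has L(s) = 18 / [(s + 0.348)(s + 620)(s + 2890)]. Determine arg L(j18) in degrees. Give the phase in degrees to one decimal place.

∠(j18 + 0.348) = arctan(18/0.348) = 88.89°
∠(j18 + 620) = arctan(18/620) = 1.66°
∠(j18 + 2890) = arctan(18/2890) = 0.36°
∠L(j18) = − (88.89° + 1.66° + 0.36°) = -90.91°

-90.9°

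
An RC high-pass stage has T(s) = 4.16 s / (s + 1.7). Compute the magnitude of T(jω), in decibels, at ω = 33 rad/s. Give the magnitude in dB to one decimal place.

12.4 dB

|j33| = 33
|j33 + 1.7| = √(33² + 1.7²) = 33.04
|T(j33)| = 4.16 × 33 / 33.04 = 4.1545
20 log₁₀(4.1545) = 12.37 dB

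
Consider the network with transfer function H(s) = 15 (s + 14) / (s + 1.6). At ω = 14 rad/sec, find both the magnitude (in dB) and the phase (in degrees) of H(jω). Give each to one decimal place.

|H| = 26.5 dB, ∠H = -38.5 deg

|j14 + 14| = √(14² + 14²) = 19.8
|j14 + 1.6| = √(14² + 1.6²) = 14.09
|H(j14)| = 15 × 19.8 / 14.09 = 21.076
20 log₁₀(21.076) = 26.48 dB
∠(j14 + 14) = arctan(14/14) = 45.00°
∠(j14 + 1.6) = arctan(14/1.6) = 83.48°
∠H(j14) = 45.00° − 83.48° = -38.48°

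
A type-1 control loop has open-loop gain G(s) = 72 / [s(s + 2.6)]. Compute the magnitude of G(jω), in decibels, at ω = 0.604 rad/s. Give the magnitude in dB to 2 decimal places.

33.00 dB

|j0.604 + 2.6| = √(0.604² + 2.6²) = 2.669
|j0.604| = 0.604
|G(j0.604)| = 72 / (2.669 × 0.604) = 44.659
20 log₁₀(44.659) = 32.998 dB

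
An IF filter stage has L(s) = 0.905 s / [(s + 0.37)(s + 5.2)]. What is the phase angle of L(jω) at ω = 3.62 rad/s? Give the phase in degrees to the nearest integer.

∠(j3.62) = 90.00°
∠(j3.62 + 0.37) = arctan(3.62/0.37) = 84.16°
∠(j3.62 + 5.2) = arctan(3.62/5.2) = 34.84°
∠L(j3.62) = 90.00° − (84.16° + 34.84°) = -29.01°

-29°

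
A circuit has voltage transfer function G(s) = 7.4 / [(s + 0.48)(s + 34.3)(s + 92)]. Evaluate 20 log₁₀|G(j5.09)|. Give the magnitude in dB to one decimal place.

-66.9 dB

|j5.09 + 0.48| = √(5.09² + 0.48²) = 5.113
|j5.09 + 34.3| = √(5.09² + 34.3²) = 34.68
|j5.09 + 92| = √(5.09² + 92²) = 92.14
|G(j5.09)| = 7.4 / (5.113 × 34.68 × 92.14) = 0.00045302
20 log₁₀(0.00045302) = -66.88 dB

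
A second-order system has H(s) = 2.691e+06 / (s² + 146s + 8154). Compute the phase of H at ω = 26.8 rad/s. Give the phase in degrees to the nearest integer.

∠[(j26.8)² + 146(j26.8) + 8154] = ∠[7435.8 + j3912.8] = 27.75°
∠H(j26.8) = −27.75° = -27.75°

-28 deg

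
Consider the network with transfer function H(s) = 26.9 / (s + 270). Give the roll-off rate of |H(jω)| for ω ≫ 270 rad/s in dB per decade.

-20 dB/decade

With 0 zeros and 1 pole, the high-frequency asymptotic slope is 20 × (0 − 1) = -20 dB/decade.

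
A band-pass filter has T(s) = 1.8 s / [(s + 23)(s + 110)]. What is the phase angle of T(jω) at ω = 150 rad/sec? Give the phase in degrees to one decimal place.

∠(j150) = 90.00°
∠(j150 + 23) = arctan(150/23) = 81.28°
∠(j150 + 110) = arctan(150/110) = 53.75°
∠T(j150) = 90.00° − (81.28° + 53.75°) = -45.03°

-45.0 deg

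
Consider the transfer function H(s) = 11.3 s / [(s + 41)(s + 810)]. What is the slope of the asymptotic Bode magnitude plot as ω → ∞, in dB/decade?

With 1 zero and 2 poles, the high-frequency asymptotic slope is 20 × (1 − 2) = -20 dB/decade.

-20 dB/decade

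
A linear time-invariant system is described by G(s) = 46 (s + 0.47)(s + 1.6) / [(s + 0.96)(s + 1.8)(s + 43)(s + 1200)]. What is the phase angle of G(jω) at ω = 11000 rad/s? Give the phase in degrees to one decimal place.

∠(j11000 + 0.47) = arctan(11000/0.47) = 90.00°
∠(j11000 + 1.6) = arctan(11000/1.6) = 89.99°
∠(j11000 + 0.96) = arctan(11000/0.96) = 89.99°
∠(j11000 + 1.8) = arctan(11000/1.8) = 89.99°
∠(j11000 + 43) = arctan(11000/43) = 89.78°
∠(j11000 + 1200) = arctan(11000/1200) = 83.77°
∠G(j11000) = 90.00° + 89.99° − (89.99° + 89.99° + 89.78° + 83.77°) = -173.55°

-173.5°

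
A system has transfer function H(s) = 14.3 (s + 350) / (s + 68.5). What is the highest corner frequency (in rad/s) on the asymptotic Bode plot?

Break frequencies occur at each pole and zero magnitude: 68.5 rad/s, 350 rad/s.
The highest is 350 rad/s.

350 rad/s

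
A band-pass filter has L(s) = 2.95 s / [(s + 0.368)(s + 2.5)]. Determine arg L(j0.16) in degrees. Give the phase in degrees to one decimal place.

62.8°

∠(j0.16) = 90.00°
∠(j0.16 + 0.368) = arctan(0.16/0.368) = 23.50°
∠(j0.16 + 2.5) = arctan(0.16/2.5) = 3.66°
∠L(j0.16) = 90.00° − (23.50° + 3.66°) = 62.84°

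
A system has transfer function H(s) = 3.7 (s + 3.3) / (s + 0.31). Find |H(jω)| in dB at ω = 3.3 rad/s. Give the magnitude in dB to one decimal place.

14.3 dB

|j3.3 + 3.3| = √(3.3² + 3.3²) = 4.667
|j3.3 + 0.31| = √(3.3² + 0.31²) = 3.315
|H(j3.3)| = 3.7 × 4.667 / 3.315 = 5.2097
20 log₁₀(5.2097) = 14.34 dB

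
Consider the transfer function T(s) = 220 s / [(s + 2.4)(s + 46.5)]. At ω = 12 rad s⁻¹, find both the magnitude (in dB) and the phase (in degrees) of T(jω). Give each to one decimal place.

|j12| = 12
|j12 + 2.4| = √(12² + 2.4²) = 12.24
|j12 + 46.5| = √(12² + 46.5²) = 48.02
|T(j12)| = 220 × 12 / (12.24 × 48.02) = 4.4921
20 log₁₀(4.4921) = 13.05 dB
∠(j12) = 90.00°
∠(j12 + 2.4) = arctan(12/2.4) = 78.69°
∠(j12 + 46.5) = arctan(12/46.5) = 14.47°
∠T(j12) = 90.00° − (78.69° + 14.47°) = -3.16°

|T| = 13.0 dB, ∠T = -3.2°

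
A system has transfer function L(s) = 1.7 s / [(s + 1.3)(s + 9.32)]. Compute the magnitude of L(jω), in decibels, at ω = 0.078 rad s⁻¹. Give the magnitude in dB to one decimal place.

|j0.078| = 0.078
|j0.078 + 1.3| = √(0.078² + 1.3²) = 1.302
|j0.078 + 9.32| = √(0.078² + 9.32²) = 9.32
|L(j0.078)| = 1.7 × 0.078 / (1.302 × 9.32) = 0.010924
20 log₁₀(0.010924) = -39.23 dB

-39.2 dB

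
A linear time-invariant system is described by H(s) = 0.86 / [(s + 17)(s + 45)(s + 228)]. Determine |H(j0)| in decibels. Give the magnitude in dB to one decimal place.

H(0) = 0.86 / (17 × 45 × 228) = 4.9306e-06
20 log₁₀(4.9306e-06) = -106.14 dB

-106.1 dB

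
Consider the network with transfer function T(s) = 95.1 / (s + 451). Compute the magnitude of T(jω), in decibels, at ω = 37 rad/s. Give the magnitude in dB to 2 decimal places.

|j37 + 451| = √(37² + 451²) = 452.5
|T(j37)| = 95.1 / 452.5 = 0.21016
20 log₁₀(0.21016) = -13.549 dB

-13.55 dB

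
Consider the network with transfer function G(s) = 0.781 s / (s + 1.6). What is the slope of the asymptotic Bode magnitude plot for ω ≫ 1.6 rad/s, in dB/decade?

0 dB/decade

With 1 zero and 1 pole, the high-frequency asymptotic slope is 20 × (1 − 1) = 0 dB/decade.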